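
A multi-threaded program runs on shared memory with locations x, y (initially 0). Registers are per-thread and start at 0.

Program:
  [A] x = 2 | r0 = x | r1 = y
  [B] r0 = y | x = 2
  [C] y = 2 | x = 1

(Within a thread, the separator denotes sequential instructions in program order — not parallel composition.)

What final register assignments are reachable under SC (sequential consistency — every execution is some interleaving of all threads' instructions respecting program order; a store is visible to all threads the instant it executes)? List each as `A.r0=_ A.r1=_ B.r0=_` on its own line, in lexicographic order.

outcome vector order: (A.r0,A.r1,B.r0)
|SC outcomes| = 6

A.r0=1 A.r1=2 B.r0=0
A.r0=1 A.r1=2 B.r0=2
A.r0=2 A.r1=0 B.r0=0
A.r0=2 A.r1=0 B.r0=2
A.r0=2 A.r1=2 B.r0=0
A.r0=2 A.r1=2 B.r0=2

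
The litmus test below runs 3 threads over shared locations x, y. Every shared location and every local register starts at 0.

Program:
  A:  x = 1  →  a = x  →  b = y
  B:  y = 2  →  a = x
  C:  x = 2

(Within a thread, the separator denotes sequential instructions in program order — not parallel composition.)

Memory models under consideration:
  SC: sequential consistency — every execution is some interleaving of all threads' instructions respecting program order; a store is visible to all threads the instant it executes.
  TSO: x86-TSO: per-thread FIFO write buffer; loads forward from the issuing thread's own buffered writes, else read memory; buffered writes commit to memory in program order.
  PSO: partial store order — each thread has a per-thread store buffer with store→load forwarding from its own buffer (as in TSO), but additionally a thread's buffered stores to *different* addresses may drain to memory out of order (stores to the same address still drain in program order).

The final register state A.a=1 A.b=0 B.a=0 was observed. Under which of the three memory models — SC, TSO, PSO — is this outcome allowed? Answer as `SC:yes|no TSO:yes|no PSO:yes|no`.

SC:no TSO:yes PSO:yes

outcome vector order: (A.a,A.b,B.a)
SC (9): 1/0/1 1/0/2 1/2/0 1/2/1 1/2/2 2/0/2 2/2/0 2/2/1 2/2/2
TSO (12): 1/0/0 1/0/1 1/0/2 1/2/0 1/2/1 1/2/2 2/0/0 2/0/1 2/0/2 2/2/0 2/2/1 2/2/2
PSO (12): 1/0/0 1/0/1 1/0/2 1/2/0 1/2/1 1/2/2 2/0/0 2/0/1 2/0/2 2/2/0 2/2/1 2/2/2
target 1/0/0 ∈ {TSO,PSO}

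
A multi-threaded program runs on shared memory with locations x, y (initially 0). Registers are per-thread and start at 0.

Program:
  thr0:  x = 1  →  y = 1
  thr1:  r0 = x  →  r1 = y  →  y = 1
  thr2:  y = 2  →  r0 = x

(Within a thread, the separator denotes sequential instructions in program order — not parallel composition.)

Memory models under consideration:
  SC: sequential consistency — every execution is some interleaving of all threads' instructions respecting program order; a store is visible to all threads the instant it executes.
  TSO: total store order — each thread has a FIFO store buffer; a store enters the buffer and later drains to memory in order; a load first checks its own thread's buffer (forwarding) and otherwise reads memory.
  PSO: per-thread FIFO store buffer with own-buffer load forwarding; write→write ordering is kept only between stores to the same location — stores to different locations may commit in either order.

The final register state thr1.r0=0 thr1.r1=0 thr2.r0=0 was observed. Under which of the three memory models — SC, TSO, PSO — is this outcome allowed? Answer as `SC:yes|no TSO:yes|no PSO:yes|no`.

SC:yes TSO:yes PSO:yes

outcome vector order: (thr1.r0,thr1.r1,thr2.r0)
under SC → 000, 001, 010, 011, 020, 021, 101, 110, 111, 120, 121
under TSO → 000, 001, 010, 011, 020, 021, 100, 101, 110, 111, 120, 121
under PSO → 000, 001, 010, 011, 020, 021, 100, 101, 110, 111, 120, 121
target 000 ∈ {SC,TSO,PSO}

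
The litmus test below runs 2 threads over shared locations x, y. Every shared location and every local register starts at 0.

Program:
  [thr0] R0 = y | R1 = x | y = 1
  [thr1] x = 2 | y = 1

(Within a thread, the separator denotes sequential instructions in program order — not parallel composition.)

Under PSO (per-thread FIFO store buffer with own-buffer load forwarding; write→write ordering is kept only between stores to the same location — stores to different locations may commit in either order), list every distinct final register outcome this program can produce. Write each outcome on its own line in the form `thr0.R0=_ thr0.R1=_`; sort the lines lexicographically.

thr0.R0=0 thr0.R1=0
thr0.R0=0 thr0.R1=2
thr0.R0=1 thr0.R1=0
thr0.R0=1 thr0.R1=2

outcome vector order: (thr0.R0,thr0.R1)
|PSO outcomes| = 4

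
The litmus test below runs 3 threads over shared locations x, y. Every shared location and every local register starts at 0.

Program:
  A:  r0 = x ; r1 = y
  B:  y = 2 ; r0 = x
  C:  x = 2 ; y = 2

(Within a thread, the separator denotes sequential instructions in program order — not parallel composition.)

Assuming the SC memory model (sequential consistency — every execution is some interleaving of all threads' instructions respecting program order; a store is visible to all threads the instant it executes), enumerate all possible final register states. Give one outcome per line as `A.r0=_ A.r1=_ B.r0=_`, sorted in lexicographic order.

outcome vector order: (A.r0,A.r1,B.r0)
|SC outcomes| = 7

A.r0=0 A.r1=0 B.r0=0
A.r0=0 A.r1=0 B.r0=2
A.r0=0 A.r1=2 B.r0=0
A.r0=0 A.r1=2 B.r0=2
A.r0=2 A.r1=0 B.r0=2
A.r0=2 A.r1=2 B.r0=0
A.r0=2 A.r1=2 B.r0=2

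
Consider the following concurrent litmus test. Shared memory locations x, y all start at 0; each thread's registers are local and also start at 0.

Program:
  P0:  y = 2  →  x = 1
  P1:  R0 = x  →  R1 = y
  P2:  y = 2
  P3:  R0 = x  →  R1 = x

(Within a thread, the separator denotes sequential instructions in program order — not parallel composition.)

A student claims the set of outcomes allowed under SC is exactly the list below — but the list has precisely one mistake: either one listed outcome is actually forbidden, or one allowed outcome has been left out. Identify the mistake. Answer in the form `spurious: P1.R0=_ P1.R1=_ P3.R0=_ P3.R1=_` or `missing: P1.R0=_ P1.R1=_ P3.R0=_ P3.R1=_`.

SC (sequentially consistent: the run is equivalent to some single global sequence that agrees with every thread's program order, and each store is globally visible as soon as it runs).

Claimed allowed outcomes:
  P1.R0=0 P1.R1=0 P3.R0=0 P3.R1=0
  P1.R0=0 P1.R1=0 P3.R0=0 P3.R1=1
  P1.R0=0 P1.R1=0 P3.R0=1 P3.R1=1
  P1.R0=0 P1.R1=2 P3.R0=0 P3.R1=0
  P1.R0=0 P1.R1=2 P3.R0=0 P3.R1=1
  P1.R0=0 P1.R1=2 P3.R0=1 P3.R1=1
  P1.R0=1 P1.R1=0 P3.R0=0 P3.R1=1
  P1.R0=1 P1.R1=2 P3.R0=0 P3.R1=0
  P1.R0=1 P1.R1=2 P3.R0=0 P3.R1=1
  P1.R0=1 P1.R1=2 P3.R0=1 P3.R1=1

outcome vector order: (P1.R0,P1.R1,P3.R0,P3.R1)
under SC → 0/0/0/0; 0/0/0/1; 0/0/1/1; 0/2/0/0; 0/2/0/1; 0/2/1/1; 1/2/0/0; 1/2/0/1; 1/2/1/1
claimed∖SC = {1/0/0/1}

spurious: P1.R0=1 P1.R1=0 P3.R0=0 P3.R1=1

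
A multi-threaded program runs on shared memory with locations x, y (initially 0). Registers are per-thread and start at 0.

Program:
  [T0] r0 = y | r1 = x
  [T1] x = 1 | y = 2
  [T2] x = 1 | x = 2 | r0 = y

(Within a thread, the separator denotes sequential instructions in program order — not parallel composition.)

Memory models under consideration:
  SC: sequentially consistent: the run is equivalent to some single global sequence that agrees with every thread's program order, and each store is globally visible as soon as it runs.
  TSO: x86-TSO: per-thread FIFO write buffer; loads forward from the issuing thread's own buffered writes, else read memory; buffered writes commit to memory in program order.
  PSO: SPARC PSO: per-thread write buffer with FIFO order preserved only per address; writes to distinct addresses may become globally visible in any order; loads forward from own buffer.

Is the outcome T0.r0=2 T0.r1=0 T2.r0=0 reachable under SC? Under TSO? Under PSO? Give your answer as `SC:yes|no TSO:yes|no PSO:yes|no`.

SC:no TSO:no PSO:yes

outcome vector order: (T0.r0,T0.r1,T2.r0)
under SC → (0,0,0) (0,0,2) (0,1,0) (0,1,2) (0,2,0) (0,2,2) (2,1,0) (2,1,2) (2,2,0) (2,2,2)
under TSO → (0,0,0) (0,0,2) (0,1,0) (0,1,2) (0,2,0) (0,2,2) (2,1,0) (2,1,2) (2,2,0) (2,2,2)
under PSO → (0,0,0) (0,0,2) (0,1,0) (0,1,2) (0,2,0) (0,2,2) (2,0,0) (2,0,2) (2,1,0) (2,1,2) (2,2,0) (2,2,2)
target (2,0,0) ∈ {PSO}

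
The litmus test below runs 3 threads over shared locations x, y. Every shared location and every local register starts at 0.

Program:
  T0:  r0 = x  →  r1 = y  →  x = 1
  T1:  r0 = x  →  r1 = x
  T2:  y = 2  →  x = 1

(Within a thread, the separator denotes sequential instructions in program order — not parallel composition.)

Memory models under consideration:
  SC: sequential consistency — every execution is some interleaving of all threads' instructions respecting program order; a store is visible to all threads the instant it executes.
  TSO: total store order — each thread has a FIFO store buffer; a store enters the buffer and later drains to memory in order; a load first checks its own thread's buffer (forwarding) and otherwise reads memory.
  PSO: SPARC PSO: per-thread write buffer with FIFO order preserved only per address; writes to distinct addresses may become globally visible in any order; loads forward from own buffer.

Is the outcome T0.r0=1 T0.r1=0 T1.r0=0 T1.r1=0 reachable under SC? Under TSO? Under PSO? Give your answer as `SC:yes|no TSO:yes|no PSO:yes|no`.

outcome vector order: (T0.r0,T0.r1,T1.r0,T1.r1)
under SC → 0000 0001 0011 0200 0201 0211 1200 1201 1211
under TSO → 0000 0001 0011 0200 0201 0211 1200 1201 1211
under PSO → 0000 0001 0011 0200 0201 0211 1000 1001 1011 1200 1201 1211
target 1000 ∈ {PSO}

SC:no TSO:no PSO:yes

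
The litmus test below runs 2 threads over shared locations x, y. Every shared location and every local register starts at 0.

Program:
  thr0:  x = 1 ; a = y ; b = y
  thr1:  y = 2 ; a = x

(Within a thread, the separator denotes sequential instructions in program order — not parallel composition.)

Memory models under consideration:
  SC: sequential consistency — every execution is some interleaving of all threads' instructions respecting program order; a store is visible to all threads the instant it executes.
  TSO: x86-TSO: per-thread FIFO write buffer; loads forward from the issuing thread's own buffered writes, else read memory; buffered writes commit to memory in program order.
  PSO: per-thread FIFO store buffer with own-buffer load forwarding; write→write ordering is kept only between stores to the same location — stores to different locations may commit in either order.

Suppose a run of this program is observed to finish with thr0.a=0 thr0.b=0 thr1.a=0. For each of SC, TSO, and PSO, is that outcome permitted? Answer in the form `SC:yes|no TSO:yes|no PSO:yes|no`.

outcome vector order: (thr0.a,thr0.b,thr1.a)
SC (4): <0 0 1> <0 2 1> <2 2 0> <2 2 1>
TSO (6): <0 0 0> <0 0 1> <0 2 0> <0 2 1> <2 2 0> <2 2 1>
PSO (6): <0 0 0> <0 0 1> <0 2 0> <0 2 1> <2 2 0> <2 2 1>
target <0 0 0> ∈ {TSO,PSO}

SC:no TSO:yes PSO:yes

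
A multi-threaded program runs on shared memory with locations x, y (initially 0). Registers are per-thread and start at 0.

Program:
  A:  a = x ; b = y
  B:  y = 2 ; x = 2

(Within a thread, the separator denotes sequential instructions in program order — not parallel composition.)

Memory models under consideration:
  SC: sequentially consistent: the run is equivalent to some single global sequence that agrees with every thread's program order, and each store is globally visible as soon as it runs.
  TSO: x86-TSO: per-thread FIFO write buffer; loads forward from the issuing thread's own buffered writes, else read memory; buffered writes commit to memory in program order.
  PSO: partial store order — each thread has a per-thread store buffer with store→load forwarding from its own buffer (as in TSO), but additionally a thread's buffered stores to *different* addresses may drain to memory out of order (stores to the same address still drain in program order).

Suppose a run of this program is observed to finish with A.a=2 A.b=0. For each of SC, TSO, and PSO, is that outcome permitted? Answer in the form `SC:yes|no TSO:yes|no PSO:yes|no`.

outcome vector order: (A.a,A.b)
SC (3): <0 0>, <0 2>, <2 2>
TSO (3): <0 0>, <0 2>, <2 2>
PSO (4): <0 0>, <0 2>, <2 0>, <2 2>
target <2 0> ∈ {PSO}

SC:no TSO:no PSO:yes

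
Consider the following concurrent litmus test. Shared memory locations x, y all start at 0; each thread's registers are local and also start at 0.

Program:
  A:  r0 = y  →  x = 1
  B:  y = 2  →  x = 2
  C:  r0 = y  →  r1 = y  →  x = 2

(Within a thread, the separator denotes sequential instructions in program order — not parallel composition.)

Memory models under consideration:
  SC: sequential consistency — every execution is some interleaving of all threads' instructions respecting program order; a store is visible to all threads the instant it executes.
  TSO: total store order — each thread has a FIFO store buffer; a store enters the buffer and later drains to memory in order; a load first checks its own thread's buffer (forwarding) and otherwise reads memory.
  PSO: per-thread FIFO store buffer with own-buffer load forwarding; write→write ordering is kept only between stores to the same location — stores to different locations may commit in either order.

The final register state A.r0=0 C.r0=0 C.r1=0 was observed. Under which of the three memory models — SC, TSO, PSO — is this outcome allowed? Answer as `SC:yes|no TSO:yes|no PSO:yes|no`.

outcome vector order: (A.r0,C.r0,C.r1)
SC: 6 outcomes — {0/0/0, 0/0/2, 0/2/2, 2/0/0, 2/0/2, 2/2/2}
TSO: 6 outcomes — {0/0/0, 0/0/2, 0/2/2, 2/0/0, 2/0/2, 2/2/2}
PSO: 6 outcomes — {0/0/0, 0/0/2, 0/2/2, 2/0/0, 2/0/2, 2/2/2}
target 0/0/0 ∈ {SC,TSO,PSO}

SC:yes TSO:yes PSO:yes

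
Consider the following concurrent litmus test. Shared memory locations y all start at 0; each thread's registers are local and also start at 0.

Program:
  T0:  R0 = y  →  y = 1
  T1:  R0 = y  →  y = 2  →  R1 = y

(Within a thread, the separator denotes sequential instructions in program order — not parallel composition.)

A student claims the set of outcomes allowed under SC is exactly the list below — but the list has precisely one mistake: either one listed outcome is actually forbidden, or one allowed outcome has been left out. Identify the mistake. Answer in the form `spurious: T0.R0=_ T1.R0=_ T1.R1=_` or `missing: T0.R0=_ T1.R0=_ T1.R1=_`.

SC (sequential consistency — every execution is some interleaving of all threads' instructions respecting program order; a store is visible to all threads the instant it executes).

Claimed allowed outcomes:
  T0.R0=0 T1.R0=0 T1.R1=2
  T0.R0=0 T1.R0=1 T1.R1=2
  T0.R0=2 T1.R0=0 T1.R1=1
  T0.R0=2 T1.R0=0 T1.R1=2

outcome vector order: (T0.R0,T1.R0,T1.R1)
[SC] allowed = {<0 0 1> <0 0 2> <0 1 2> <2 0 1> <2 0 2>}
SC∖claimed = {<0 0 1>}

missing: T0.R0=0 T1.R0=0 T1.R1=1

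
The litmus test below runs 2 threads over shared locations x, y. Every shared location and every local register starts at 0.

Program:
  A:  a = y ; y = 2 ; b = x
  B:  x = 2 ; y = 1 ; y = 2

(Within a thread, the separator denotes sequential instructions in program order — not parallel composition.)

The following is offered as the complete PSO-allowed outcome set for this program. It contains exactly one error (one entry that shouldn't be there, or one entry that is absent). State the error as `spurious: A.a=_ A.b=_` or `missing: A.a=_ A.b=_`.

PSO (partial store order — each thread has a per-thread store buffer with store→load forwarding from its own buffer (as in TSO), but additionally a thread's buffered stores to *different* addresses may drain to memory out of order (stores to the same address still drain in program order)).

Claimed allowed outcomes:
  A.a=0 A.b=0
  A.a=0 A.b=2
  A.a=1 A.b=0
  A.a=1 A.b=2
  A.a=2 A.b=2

outcome vector order: (A.a,A.b)
PSO (6): 00 02 10 12 20 22
PSO∖claimed = {20}

missing: A.a=2 A.b=0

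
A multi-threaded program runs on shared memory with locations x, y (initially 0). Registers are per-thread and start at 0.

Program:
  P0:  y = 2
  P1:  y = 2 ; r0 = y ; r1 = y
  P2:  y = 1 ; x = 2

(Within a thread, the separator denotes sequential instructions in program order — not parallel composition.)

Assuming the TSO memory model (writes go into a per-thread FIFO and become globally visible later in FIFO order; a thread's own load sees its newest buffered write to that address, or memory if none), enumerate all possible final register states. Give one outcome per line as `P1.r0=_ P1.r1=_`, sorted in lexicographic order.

P1.r0=1 P1.r1=1
P1.r0=1 P1.r1=2
P1.r0=2 P1.r1=1
P1.r0=2 P1.r1=2

outcome vector order: (P1.r0,P1.r1)
|TSO outcomes| = 4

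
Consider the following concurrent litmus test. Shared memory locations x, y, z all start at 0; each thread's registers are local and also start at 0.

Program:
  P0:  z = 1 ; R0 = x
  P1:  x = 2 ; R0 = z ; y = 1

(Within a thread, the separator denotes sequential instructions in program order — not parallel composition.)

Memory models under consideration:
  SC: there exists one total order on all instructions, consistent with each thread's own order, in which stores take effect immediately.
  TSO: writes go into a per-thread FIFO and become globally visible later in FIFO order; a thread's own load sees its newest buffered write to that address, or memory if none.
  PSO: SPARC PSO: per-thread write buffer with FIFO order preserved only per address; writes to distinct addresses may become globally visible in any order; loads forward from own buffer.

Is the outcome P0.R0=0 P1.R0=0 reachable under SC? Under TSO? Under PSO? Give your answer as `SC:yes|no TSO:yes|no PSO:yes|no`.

SC:no TSO:yes PSO:yes

outcome vector order: (P0.R0,P1.R0)
SC (3): 0/1; 2/0; 2/1
TSO (4): 0/0; 0/1; 2/0; 2/1
PSO (4): 0/0; 0/1; 2/0; 2/1
target 0/0 ∈ {TSO,PSO}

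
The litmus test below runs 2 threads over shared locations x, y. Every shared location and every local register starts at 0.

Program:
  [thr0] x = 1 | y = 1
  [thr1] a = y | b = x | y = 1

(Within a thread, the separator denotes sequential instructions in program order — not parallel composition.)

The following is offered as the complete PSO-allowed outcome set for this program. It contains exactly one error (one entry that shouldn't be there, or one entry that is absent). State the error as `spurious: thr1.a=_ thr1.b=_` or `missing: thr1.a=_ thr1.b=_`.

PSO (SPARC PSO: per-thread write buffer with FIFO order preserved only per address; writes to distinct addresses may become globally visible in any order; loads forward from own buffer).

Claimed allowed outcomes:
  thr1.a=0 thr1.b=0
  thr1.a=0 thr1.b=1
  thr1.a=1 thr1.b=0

missing: thr1.a=1 thr1.b=1

outcome vector order: (thr1.a,thr1.b)
[PSO] allowed = {0/0 0/1 1/0 1/1}
PSO∖claimed = {1/1}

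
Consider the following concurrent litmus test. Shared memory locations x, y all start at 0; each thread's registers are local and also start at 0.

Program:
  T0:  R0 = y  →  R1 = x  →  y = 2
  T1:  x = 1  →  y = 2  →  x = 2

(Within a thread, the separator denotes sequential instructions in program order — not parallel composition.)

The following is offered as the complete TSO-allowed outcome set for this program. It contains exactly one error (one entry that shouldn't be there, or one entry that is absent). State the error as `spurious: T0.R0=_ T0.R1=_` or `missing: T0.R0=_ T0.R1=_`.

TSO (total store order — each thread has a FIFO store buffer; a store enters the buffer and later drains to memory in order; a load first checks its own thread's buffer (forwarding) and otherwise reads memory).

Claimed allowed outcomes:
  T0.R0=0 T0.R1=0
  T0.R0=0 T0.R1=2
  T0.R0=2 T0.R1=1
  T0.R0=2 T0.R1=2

missing: T0.R0=0 T0.R1=1

outcome vector order: (T0.R0,T0.R1)
[TSO] allowed = {<0 0>; <0 1>; <0 2>; <2 1>; <2 2>}
TSO∖claimed = {<0 1>}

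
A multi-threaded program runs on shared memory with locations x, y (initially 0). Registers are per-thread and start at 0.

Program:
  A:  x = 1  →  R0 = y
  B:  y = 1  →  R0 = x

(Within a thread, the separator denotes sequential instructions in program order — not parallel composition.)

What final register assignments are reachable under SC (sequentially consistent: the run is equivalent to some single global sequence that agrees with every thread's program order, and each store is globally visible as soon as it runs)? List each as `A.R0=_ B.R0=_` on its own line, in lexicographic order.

A.R0=0 B.R0=1
A.R0=1 B.R0=0
A.R0=1 B.R0=1

outcome vector order: (A.R0,B.R0)
|SC outcomes| = 3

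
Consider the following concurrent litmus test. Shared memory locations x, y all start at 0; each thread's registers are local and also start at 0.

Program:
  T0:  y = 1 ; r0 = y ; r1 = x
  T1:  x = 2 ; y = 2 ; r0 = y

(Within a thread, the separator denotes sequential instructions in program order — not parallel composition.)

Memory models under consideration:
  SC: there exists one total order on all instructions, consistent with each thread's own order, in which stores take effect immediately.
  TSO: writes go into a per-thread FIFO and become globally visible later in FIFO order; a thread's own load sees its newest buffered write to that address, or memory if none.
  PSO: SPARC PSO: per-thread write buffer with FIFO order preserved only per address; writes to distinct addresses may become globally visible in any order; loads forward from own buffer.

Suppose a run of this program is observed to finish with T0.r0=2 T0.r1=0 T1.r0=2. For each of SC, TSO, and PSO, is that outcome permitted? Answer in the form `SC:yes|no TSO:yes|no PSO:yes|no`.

outcome vector order: (T0.r0,T0.r1,T1.r0)
[SC] allowed = {<1 0 2>; <1 2 1>; <1 2 2>; <2 2 2>}
[TSO] allowed = {<1 0 1>; <1 0 2>; <1 2 1>; <1 2 2>; <2 2 2>}
[PSO] allowed = {<1 0 1>; <1 0 2>; <1 2 1>; <1 2 2>; <2 0 2>; <2 2 2>}
target <2 0 2> ∈ {PSO}

SC:no TSO:no PSO:yes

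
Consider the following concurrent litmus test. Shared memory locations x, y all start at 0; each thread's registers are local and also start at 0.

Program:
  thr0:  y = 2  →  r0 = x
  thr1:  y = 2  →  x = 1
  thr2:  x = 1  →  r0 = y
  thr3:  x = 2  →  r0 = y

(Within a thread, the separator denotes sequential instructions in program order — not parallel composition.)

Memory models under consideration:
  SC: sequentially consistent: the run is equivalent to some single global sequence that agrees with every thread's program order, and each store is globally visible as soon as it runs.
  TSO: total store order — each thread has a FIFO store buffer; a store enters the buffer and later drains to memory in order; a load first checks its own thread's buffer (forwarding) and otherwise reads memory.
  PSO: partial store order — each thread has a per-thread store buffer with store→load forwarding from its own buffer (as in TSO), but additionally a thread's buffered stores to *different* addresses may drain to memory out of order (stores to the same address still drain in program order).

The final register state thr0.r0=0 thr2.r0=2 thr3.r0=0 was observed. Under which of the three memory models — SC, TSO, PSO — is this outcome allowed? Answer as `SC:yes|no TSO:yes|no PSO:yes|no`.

outcome vector order: (thr0.r0,thr2.r0,thr3.r0)
[SC] allowed = {(0,2,2) (1,0,0) (1,0,2) (1,2,0) (1,2,2) (2,0,0) (2,0,2) (2,2,0) (2,2,2)}
[TSO] allowed = {(0,0,0) (0,0,2) (0,2,0) (0,2,2) (1,0,0) (1,0,2) (1,2,0) (1,2,2) (2,0,0) (2,0,2) (2,2,0) (2,2,2)}
[PSO] allowed = {(0,0,0) (0,0,2) (0,2,0) (0,2,2) (1,0,0) (1,0,2) (1,2,0) (1,2,2) (2,0,0) (2,0,2) (2,2,0) (2,2,2)}
target (0,2,0) ∈ {TSO,PSO}

SC:no TSO:yes PSO:yes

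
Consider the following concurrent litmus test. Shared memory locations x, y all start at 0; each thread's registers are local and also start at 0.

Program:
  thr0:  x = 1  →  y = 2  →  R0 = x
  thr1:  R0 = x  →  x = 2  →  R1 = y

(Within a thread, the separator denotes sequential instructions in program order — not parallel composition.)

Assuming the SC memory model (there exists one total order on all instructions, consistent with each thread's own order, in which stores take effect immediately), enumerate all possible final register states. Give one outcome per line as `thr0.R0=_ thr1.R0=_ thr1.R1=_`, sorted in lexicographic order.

thr0.R0=1 thr1.R0=0 thr1.R1=0
thr0.R0=1 thr1.R0=0 thr1.R1=2
thr0.R0=1 thr1.R0=1 thr1.R1=2
thr0.R0=2 thr1.R0=0 thr1.R1=0
thr0.R0=2 thr1.R0=0 thr1.R1=2
thr0.R0=2 thr1.R0=1 thr1.R1=0
thr0.R0=2 thr1.R0=1 thr1.R1=2

outcome vector order: (thr0.R0,thr1.R0,thr1.R1)
|SC outcomes| = 7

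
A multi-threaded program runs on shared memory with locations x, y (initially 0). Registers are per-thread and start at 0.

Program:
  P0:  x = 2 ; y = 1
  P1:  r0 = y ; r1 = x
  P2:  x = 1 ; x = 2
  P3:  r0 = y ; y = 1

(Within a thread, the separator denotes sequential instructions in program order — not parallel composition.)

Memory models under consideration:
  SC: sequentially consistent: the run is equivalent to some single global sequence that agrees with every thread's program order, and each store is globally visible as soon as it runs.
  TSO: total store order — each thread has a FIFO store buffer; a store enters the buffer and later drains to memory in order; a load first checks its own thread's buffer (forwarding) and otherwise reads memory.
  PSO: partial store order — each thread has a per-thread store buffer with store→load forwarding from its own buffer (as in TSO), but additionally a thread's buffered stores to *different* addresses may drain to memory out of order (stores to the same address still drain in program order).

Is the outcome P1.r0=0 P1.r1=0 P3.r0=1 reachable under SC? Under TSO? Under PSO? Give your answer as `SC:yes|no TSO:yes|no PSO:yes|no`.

SC:yes TSO:yes PSO:yes

outcome vector order: (P1.r0,P1.r1,P3.r0)
[SC] allowed = {(0,0,0), (0,0,1), (0,1,0), (0,1,1), (0,2,0), (0,2,1), (1,0,0), (1,1,0), (1,1,1), (1,2,0), (1,2,1)}
[TSO] allowed = {(0,0,0), (0,0,1), (0,1,0), (0,1,1), (0,2,0), (0,2,1), (1,0,0), (1,1,0), (1,1,1), (1,2,0), (1,2,1)}
[PSO] allowed = {(0,0,0), (0,0,1), (0,1,0), (0,1,1), (0,2,0), (0,2,1), (1,0,0), (1,0,1), (1,1,0), (1,1,1), (1,2,0), (1,2,1)}
target (0,0,1) ∈ {SC,TSO,PSO}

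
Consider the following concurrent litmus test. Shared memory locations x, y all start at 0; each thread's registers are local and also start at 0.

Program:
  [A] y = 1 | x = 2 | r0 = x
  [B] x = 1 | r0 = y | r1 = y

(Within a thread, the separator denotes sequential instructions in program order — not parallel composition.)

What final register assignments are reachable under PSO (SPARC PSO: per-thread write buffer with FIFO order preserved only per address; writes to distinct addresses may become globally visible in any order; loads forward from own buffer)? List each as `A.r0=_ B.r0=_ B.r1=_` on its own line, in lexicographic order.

outcome vector order: (A.r0,B.r0,B.r1)
|PSO outcomes| = 6

A.r0=1 B.r0=0 B.r1=0
A.r0=1 B.r0=0 B.r1=1
A.r0=1 B.r0=1 B.r1=1
A.r0=2 B.r0=0 B.r1=0
A.r0=2 B.r0=0 B.r1=1
A.r0=2 B.r0=1 B.r1=1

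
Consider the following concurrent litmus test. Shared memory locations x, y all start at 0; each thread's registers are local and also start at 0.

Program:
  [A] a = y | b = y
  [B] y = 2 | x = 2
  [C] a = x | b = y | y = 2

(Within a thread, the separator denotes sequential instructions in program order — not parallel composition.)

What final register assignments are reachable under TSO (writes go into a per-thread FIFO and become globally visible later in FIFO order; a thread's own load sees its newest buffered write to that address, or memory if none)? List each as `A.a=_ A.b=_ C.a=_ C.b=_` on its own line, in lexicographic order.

A.a=0 A.b=0 C.a=0 C.b=0
A.a=0 A.b=0 C.a=0 C.b=2
A.a=0 A.b=0 C.a=2 C.b=2
A.a=0 A.b=2 C.a=0 C.b=0
A.a=0 A.b=2 C.a=0 C.b=2
A.a=0 A.b=2 C.a=2 C.b=2
A.a=2 A.b=2 C.a=0 C.b=0
A.a=2 A.b=2 C.a=0 C.b=2
A.a=2 A.b=2 C.a=2 C.b=2

outcome vector order: (A.a,A.b,C.a,C.b)
|TSO outcomes| = 9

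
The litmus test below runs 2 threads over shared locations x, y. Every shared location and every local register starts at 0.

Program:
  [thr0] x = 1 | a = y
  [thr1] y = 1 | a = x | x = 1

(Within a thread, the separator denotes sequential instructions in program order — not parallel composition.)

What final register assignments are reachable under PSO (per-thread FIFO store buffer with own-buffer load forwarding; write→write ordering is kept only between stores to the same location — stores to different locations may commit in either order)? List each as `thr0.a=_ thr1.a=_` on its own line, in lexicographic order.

outcome vector order: (thr0.a,thr1.a)
|PSO outcomes| = 4

thr0.a=0 thr1.a=0
thr0.a=0 thr1.a=1
thr0.a=1 thr1.a=0
thr0.a=1 thr1.a=1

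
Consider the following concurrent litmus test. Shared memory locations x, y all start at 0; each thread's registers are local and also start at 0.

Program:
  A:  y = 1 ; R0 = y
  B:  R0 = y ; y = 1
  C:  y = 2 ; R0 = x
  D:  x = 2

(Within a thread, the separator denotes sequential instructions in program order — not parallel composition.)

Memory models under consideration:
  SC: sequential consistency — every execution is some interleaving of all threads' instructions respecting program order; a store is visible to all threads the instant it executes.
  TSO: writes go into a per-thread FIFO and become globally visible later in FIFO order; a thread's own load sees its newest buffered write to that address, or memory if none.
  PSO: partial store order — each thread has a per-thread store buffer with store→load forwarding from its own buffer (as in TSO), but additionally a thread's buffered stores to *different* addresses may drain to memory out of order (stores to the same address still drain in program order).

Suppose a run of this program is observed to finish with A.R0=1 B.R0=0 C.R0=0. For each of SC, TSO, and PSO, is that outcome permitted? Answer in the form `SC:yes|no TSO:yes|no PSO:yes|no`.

SC:yes TSO:yes PSO:yes

outcome vector order: (A.R0,B.R0,C.R0)
[SC] allowed = {(1,0,0), (1,0,2), (1,1,0), (1,1,2), (1,2,0), (1,2,2), (2,0,0), (2,0,2), (2,1,0), (2,1,2), (2,2,0), (2,2,2)}
[TSO] allowed = {(1,0,0), (1,0,2), (1,1,0), (1,1,2), (1,2,0), (1,2,2), (2,0,0), (2,0,2), (2,1,0), (2,1,2), (2,2,0), (2,2,2)}
[PSO] allowed = {(1,0,0), (1,0,2), (1,1,0), (1,1,2), (1,2,0), (1,2,2), (2,0,0), (2,0,2), (2,1,0), (2,1,2), (2,2,0), (2,2,2)}
target (1,0,0) ∈ {SC,TSO,PSO}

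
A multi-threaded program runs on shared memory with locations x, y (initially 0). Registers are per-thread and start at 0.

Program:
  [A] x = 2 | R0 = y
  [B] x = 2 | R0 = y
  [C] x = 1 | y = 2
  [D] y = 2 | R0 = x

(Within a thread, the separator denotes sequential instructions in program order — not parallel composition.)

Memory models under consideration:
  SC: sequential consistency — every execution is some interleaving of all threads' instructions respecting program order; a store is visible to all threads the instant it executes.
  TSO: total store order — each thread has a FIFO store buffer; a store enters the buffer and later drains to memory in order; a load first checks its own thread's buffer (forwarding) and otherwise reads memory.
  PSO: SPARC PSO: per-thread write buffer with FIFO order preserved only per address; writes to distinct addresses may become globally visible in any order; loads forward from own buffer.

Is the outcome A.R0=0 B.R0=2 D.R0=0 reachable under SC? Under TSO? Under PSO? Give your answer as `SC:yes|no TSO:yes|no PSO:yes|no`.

outcome vector order: (A.R0,B.R0,D.R0)
[SC] allowed = {0/0/1, 0/0/2, 0/2/1, 0/2/2, 2/0/1, 2/0/2, 2/2/0, 2/2/1, 2/2/2}
[TSO] allowed = {0/0/0, 0/0/1, 0/0/2, 0/2/0, 0/2/1, 0/2/2, 2/0/0, 2/0/1, 2/0/2, 2/2/0, 2/2/1, 2/2/2}
[PSO] allowed = {0/0/0, 0/0/1, 0/0/2, 0/2/0, 0/2/1, 0/2/2, 2/0/0, 2/0/1, 2/0/2, 2/2/0, 2/2/1, 2/2/2}
target 0/2/0 ∈ {TSO,PSO}

SC:no TSO:yes PSO:yes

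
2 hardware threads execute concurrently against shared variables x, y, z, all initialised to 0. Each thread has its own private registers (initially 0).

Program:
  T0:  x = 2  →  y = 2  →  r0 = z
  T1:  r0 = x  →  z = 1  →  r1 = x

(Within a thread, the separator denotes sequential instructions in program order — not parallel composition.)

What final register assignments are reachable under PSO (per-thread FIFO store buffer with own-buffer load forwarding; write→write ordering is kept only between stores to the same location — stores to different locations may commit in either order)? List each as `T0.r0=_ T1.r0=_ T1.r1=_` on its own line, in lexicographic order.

T0.r0=0 T1.r0=0 T1.r1=0
T0.r0=0 T1.r0=0 T1.r1=2
T0.r0=0 T1.r0=2 T1.r1=2
T0.r0=1 T1.r0=0 T1.r1=0
T0.r0=1 T1.r0=0 T1.r1=2
T0.r0=1 T1.r0=2 T1.r1=2

outcome vector order: (T0.r0,T1.r0,T1.r1)
|PSO outcomes| = 6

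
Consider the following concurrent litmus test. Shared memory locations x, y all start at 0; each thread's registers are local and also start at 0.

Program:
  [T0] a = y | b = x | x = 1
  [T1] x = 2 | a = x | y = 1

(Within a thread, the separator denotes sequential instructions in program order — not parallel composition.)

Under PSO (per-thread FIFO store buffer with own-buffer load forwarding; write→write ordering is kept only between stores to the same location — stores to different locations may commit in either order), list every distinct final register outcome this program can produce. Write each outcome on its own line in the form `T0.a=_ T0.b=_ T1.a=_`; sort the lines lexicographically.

T0.a=0 T0.b=0 T1.a=1
T0.a=0 T0.b=0 T1.a=2
T0.a=0 T0.b=2 T1.a=1
T0.a=0 T0.b=2 T1.a=2
T0.a=1 T0.b=0 T1.a=2
T0.a=1 T0.b=2 T1.a=2

outcome vector order: (T0.a,T0.b,T1.a)
|PSO outcomes| = 6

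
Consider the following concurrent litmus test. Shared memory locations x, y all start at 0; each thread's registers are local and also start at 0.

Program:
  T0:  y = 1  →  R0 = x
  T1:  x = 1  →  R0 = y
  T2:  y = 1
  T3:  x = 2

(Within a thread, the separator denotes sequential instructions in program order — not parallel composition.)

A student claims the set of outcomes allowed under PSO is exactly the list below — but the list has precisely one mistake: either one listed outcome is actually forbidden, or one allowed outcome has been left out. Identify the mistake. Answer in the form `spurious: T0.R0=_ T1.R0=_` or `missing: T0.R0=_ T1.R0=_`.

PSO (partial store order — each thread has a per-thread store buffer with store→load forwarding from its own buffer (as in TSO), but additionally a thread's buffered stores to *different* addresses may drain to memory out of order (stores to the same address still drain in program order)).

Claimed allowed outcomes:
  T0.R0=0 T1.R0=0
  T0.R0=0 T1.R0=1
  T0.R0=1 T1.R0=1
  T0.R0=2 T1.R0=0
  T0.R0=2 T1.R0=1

missing: T0.R0=1 T1.R0=0

outcome vector order: (T0.R0,T1.R0)
PSO (6): 0/0; 0/1; 1/0; 1/1; 2/0; 2/1
PSO∖claimed = {1/0}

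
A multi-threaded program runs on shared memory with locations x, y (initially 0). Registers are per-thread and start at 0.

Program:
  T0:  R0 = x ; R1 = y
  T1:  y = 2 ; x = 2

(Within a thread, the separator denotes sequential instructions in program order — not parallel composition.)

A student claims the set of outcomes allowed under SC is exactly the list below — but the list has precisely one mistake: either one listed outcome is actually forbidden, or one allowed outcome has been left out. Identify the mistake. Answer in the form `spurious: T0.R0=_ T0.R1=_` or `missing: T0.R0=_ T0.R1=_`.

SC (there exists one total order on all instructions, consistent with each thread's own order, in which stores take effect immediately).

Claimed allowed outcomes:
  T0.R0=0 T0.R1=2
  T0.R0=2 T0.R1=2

outcome vector order: (T0.R0,T0.R1)
under SC → (0,0) (0,2) (2,2)
SC∖claimed = {(0,0)}

missing: T0.R0=0 T0.R1=0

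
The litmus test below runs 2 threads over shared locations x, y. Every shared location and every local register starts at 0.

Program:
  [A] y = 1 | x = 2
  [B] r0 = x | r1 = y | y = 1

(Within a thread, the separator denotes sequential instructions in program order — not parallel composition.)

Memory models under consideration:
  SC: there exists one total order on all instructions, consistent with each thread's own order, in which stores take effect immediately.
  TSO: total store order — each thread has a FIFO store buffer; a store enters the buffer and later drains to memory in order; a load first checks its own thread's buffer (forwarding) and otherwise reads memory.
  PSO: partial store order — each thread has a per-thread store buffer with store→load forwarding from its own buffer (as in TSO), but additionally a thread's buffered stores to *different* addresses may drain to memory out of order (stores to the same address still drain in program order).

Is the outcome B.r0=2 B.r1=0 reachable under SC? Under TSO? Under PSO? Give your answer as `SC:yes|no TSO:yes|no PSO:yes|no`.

outcome vector order: (B.r0,B.r1)
under SC → 0/0; 0/1; 2/1
under TSO → 0/0; 0/1; 2/1
under PSO → 0/0; 0/1; 2/0; 2/1
target 2/0 ∈ {PSO}

SC:no TSO:no PSO:yes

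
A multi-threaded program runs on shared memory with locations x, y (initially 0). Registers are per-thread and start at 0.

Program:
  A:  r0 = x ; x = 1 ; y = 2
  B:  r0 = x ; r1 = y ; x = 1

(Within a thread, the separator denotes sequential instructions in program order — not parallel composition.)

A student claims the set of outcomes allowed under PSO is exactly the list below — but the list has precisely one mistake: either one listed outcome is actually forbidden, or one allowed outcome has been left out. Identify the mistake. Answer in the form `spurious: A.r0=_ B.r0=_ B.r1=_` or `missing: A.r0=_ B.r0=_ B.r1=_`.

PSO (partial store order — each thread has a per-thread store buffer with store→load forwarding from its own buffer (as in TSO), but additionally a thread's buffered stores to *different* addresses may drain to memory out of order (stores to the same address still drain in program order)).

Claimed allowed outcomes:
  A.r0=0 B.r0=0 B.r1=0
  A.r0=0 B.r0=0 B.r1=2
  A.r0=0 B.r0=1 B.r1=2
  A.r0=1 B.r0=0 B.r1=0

missing: A.r0=0 B.r0=1 B.r1=0

outcome vector order: (A.r0,B.r0,B.r1)
PSO (5): 0/0/0 0/0/2 0/1/0 0/1/2 1/0/0
PSO∖claimed = {0/1/0}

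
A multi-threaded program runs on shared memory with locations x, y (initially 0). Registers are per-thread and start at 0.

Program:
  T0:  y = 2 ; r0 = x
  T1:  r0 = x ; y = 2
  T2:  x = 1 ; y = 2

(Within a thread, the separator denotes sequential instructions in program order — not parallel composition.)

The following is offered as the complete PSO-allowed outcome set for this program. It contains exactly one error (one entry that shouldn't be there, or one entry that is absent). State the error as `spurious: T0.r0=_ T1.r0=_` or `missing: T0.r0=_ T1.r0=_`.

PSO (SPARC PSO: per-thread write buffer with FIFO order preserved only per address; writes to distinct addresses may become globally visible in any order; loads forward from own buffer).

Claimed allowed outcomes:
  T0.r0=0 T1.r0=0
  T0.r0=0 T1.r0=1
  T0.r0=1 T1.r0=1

outcome vector order: (T0.r0,T1.r0)
[PSO] allowed = {0/0, 0/1, 1/0, 1/1}
PSO∖claimed = {1/0}

missing: T0.r0=1 T1.r0=0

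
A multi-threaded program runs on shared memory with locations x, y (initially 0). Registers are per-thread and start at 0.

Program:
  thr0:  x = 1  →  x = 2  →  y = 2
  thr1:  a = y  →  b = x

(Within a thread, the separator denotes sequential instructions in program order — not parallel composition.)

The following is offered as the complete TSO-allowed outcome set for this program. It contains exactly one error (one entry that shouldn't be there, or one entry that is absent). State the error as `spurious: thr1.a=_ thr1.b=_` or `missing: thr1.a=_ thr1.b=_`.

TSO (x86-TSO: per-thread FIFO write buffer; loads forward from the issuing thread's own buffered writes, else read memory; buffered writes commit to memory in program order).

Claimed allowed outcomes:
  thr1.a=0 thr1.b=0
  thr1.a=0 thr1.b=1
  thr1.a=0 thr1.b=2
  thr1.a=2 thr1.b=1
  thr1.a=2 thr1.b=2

outcome vector order: (thr1.a,thr1.b)
[TSO] allowed = {<0 0>; <0 1>; <0 2>; <2 2>}
claimed∖TSO = {<2 1>}

spurious: thr1.a=2 thr1.b=1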